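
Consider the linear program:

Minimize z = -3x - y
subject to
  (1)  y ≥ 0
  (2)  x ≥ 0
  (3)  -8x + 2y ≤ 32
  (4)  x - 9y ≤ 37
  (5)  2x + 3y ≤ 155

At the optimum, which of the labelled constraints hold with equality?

(4) and (5)

Extreme points and z = -3x - y:
  (0, 0) → z = 0
  (37, 0) → z = -111
  (0, 16) → z = -16
  (107/14, 326/7) → z = -139/2
  (502/7, 27/7) → z = -219

The minimum is at (502/7, 27/7). Substituting into each constraint, equality holds for (4) and (5); the remaining constraints have slack.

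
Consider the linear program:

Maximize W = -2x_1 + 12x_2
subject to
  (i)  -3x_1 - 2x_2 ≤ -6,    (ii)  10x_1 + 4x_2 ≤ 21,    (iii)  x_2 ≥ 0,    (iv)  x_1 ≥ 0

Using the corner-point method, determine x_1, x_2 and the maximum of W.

x_1 = 0, x_2 = 21/4, maximum W = 63

The binding constraints are 10x_1 + 4x_2 = 21 and x_1 = 0.
Solving simultaneously gives x_1 = 0, x_2 = 21/4.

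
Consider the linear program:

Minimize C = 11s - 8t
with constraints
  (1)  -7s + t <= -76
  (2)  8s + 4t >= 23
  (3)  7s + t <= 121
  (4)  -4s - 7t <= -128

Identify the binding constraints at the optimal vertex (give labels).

Corner points and C = 11s - 8t:
  (197/14, 45/2) → C = -353/14
  (660/53, 592/53) → C = 2524/53
  (719/45, 412/45) → C = 4613/45

The minimum is at (197/14, 45/2). Substituting into each constraint, equality holds for (1) and (3); the remaining constraints have slack.

(1) and (3)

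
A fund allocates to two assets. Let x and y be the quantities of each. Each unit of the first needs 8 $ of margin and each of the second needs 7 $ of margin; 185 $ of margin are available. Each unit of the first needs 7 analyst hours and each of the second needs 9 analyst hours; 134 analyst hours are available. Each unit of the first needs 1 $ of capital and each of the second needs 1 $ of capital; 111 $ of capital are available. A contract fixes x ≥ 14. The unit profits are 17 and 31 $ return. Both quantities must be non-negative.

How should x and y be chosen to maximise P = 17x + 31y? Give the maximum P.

x = 14, y = 4, maximum P = 362

Corner points and P = 17x + 31y:
  (134/7, 0) → P = 2278/7
  (14, 0) → P = 238
  (14, 4) → P = 362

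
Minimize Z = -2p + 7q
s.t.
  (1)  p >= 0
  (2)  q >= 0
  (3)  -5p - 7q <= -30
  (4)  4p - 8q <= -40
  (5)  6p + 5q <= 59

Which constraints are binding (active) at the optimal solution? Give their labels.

(1) and (4)

Feasible corners and Z = -2p + 7q:
  (0, 5) → Z = 35
  (0, 59/5) → Z = 413/5
  (4, 7) → Z = 41

The minimum is at (0, 5). Substituting into each constraint, equality holds for (1) and (4); the remaining constraints have slack.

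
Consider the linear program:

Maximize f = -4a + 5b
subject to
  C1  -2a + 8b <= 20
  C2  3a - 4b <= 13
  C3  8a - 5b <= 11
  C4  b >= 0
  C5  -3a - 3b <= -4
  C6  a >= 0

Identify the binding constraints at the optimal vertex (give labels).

C1 and C6

Corner points and f = -4a + 5b:
  (94/27, 91/27) → f = 79/27
  (0, 5/2) → f = 25/2
  (11/8, 0) → f = -11/2
  (4/3, 0) → f = -16/3
  (0, 4/3) → f = 20/3

The maximum is at (0, 5/2). Substituting into each constraint, equality holds for C1 and C6; the remaining constraints have slack.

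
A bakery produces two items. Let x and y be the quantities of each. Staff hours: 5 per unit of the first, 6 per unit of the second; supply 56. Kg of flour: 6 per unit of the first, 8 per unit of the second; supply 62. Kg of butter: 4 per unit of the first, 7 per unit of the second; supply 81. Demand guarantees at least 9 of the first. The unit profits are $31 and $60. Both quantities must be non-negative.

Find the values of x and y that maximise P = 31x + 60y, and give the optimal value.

x = 9, y = 1, maximum P = 339

Vertices and P = 31x + 60y:
  (31/3, 0) → P = 961/3
  (9, 0) → P = 279
  (9, 1) → P = 339

The optimum lies where 6x + 8y = 62 and x = 9.
Solving simultaneously gives x = 9, y = 1.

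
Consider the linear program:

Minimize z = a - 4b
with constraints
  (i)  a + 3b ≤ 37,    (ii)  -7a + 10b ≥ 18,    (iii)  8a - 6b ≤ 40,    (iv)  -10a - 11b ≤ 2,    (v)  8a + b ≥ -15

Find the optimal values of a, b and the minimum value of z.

a = -82/23, b = 311/23, minimum z = -1326/23

Extreme points and z = a - 4b:
  (316/31, 277/31) → z = -792/31
  (-82/23, 311/23) → z = -1326/23
  (-218/177, 166/177) → z = -294/59
  (-163/78, 67/39) → z = -233/26

The binding constraints are a + 3b = 37 and 8a + b = -15.
Solving simultaneously gives a = -82/23, b = 311/23.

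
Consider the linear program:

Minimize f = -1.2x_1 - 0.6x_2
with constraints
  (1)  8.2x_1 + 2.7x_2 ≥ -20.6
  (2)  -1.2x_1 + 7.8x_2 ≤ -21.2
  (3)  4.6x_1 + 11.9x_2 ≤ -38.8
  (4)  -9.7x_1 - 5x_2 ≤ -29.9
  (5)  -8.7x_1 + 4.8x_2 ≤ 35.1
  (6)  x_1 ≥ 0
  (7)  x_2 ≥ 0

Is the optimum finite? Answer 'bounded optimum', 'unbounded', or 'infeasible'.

infeasible

The boundaries -1.2x_1 + 7.8x_2 = -21.2 and x_2 = 0 meet at (53/3, 0), but that point violates 4.6x_1 + 11.9x_2 ≤ -38.8. Every candidate vertex is excluded by some other constraint, so the feasible region is empty.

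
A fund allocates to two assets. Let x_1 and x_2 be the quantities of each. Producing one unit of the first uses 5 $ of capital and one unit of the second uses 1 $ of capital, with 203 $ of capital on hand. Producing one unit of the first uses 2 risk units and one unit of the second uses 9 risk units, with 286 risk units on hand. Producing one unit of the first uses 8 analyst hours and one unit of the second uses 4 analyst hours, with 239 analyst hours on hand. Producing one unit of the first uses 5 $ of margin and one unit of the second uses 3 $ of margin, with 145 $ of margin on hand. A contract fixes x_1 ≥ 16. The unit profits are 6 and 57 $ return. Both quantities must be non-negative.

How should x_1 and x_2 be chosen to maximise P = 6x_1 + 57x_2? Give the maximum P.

x_1 = 16, x_2 = 65/3, maximum P = 1331

Vertices and P = 6x_1 + 57x_2:
  (29, 0) → P = 174
  (16, 0) → P = 96
  (16, 65/3) → P = 1331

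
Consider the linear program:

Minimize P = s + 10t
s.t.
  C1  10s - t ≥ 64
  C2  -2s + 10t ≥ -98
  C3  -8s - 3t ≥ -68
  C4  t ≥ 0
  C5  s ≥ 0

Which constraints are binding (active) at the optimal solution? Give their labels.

C1 and C4

Feasible corners and P = s + 10t:
  (130/19, 84/19) → P = 970/19
  (32/5, 0) → P = 32/5
  (17/2, 0) → P = 17/2

The minimum is at (32/5, 0). Substituting into each constraint, equality holds for C1 and C4; the remaining constraints have slack.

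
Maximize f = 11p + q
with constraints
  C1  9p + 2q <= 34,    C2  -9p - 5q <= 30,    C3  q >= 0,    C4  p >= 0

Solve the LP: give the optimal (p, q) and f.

Corner points and f = 11p + q:
  (34/9, 0) → f = 374/9
  (0, 17) → f = 17
  (0, 0) → f = 0

p = 34/9, q = 0, maximum f = 374/9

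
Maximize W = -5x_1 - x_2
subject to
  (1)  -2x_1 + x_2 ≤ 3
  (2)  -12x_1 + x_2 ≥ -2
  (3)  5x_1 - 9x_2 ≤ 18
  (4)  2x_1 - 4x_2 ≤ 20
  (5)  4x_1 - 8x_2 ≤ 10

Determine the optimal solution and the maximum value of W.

Feasible corners and W = -5x_1 - x_2:
  (1/2, 4) → W = -13/2
  (-17/6, -8/3) → W = 101/6
  (3/46, -28/23) → W = 41/46

x_1 = -17/6, x_2 = -8/3, maximum W = 101/6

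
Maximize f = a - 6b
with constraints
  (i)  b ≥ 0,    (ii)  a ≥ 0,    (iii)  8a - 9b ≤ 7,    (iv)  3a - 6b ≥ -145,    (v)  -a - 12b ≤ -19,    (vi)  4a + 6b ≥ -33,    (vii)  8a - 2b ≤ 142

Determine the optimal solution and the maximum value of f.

a = 17/7, b = 29/21, maximum f = -41/7

Vertices and f = a - 6b:
  (0, 145/6) → f = -145
  (0, 19/12) → f = -19/2
  (17/7, 29/21) → f = -41/7
  (158/7, 135/7) → f = -652/7
  (571/21, 793/21) → f = -4187/21

At the optimal vertex, 8a - 9b = 7 and -a - 12b = -19.
Solving simultaneously gives a = 17/7, b = 29/21.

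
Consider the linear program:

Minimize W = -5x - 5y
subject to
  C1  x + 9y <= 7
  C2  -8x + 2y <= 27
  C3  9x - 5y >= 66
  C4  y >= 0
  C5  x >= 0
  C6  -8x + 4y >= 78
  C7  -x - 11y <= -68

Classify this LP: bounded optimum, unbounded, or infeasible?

infeasible

The boundaries -8x + 4y = 78 and -x - 11y = -68 meet at (-293/46, 311/46), but that point violates x + 9y ≤ 7. Every candidate vertex is excluded by some other constraint, so the feasible region is empty.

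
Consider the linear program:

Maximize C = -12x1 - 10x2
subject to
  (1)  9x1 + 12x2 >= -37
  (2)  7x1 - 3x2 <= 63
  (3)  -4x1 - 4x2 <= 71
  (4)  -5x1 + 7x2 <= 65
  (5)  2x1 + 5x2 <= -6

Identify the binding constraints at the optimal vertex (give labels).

(1) and (5)

Vertices and C = -12x1 - 10x2:
  (215/37, -826/111) → C = 520/111
  (-113/21, 20/21) → C = 1156/21
  (297/41, -168/41) → C = -1884/41

The maximum is at (-113/21, 20/21). Substituting into each constraint, equality holds for (1) and (5); the remaining constraints have slack.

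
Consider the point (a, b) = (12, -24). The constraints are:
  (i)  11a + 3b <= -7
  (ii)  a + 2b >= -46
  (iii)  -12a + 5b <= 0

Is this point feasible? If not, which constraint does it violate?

not feasible — violates (i)

Constraint (i): 11a + 3b = 60, which is not ≤ -7. All other constraints are satisfied.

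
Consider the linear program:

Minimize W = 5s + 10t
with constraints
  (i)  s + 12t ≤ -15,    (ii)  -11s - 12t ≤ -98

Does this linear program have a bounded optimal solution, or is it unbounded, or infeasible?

unbounded

From the feasible point (113/10, -263/120), moving in the direction (12, -11) keeps every constraint satisfied while W decreases without bound.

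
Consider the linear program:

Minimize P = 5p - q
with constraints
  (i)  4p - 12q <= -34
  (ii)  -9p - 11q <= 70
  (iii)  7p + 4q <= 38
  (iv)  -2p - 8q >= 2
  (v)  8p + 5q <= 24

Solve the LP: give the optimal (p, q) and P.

p = -269/25, q = 61/25, minimum P = -1406/25

Vertices and P = 5p - q:
  (-607/76, 13/76) → P = -762/19
  (-37/7, 15/14) → P = -55/2
  (-269/25, 61/25) → P = -1406/25

The binding constraints are -9p - 11q = 70 and -2p - 8q = 2.
Solving simultaneously gives p = -269/25, q = 61/25.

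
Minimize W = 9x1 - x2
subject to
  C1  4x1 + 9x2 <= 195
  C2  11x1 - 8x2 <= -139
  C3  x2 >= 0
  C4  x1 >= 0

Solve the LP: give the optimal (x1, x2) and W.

x1 = 0, x2 = 65/3, minimum W = -65/3

Extreme points and W = 9x1 - x2:
  (309/131, 2701/131) → W = 80/131
  (0, 65/3) → W = -65/3
  (0, 139/8) → W = -139/8

The binding constraints are 4x1 + 9x2 = 195 and x1 = 0.
Solving simultaneously gives x1 = 0, x2 = 65/3.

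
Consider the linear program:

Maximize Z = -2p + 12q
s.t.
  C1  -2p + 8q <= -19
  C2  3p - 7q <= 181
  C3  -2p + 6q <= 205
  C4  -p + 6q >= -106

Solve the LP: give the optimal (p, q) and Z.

At the optimal vertex, -2p + 8q = -19 and 3p - 7q = 181.
Solving simultaneously gives p = 263/2, q = 61/2.

p = 263/2, q = 61/2, maximum Z = 103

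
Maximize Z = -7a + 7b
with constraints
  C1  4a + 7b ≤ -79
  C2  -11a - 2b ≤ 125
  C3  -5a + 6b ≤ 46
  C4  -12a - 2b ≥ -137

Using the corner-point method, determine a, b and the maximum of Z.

a = -239/23, b = -123/23, maximum Z = 812/23

Vertices and Z = -7a + 7b:
  (-239/23, -123/23) → Z = 812/23
  (1117/76, -374/19) → Z = -18291/76
  (262, -3007/2) → Z = -24717/2

The binding constraints are 4a + 7b = -79 and -11a - 2b = 125.
Solving simultaneously gives a = -239/23, b = -123/23.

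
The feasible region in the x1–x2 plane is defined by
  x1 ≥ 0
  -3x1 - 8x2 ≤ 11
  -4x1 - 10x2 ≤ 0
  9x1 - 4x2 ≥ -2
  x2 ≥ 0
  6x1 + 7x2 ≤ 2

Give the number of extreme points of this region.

3

Intersecting each pair of boundary lines and keeping only the points that satisfy every inequality leaves:
  (0, 0)
  (0, 2/7)
  (1/3, 0)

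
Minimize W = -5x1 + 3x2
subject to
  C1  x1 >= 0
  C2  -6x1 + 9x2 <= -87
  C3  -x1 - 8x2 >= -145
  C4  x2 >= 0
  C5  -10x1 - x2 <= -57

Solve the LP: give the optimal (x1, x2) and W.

x1 = 145, x2 = 0, minimum W = -725

Vertices and W = -5x1 + 3x2:
  (667/19, 261/19) → W = -2552/19
  (29/2, 0) → W = -145/2
  (145, 0) → W = -725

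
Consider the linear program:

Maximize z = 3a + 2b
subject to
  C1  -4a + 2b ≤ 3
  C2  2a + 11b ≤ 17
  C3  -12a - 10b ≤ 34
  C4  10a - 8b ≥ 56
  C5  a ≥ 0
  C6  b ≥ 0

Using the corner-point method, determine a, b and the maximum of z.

Extreme points and z = 3a + 2b:
  (376/63, 29/63) → z = 1186/63
  (17/2, 0) → z = 51/2
  (28/5, 0) → z = 84/5

The optimum lies where 2a + 11b = 17 and b = 0.
Solving simultaneously gives a = 17/2, b = 0.

a = 17/2, b = 0, maximum z = 51/2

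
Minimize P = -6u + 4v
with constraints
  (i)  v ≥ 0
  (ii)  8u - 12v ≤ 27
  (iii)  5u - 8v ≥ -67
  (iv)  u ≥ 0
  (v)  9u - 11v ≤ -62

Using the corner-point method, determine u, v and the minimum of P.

u = 241/17, v = 293/17, minimum P = -274/17

Extreme points and P = -6u + 4v:
  (0, 67/8) → P = 67/2
  (241/17, 293/17) → P = -274/17
  (0, 62/11) → P = 248/11

The optimum lies where 5u - 8v = -67 and 9u - 11v = -62.
Solving simultaneously gives u = 241/17, v = 293/17.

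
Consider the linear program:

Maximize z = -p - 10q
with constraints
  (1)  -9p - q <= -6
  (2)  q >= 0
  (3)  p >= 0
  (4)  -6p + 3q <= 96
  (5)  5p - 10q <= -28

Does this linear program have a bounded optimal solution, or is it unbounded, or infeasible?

Vertices and z = -p - 10q:
  (0, 6) → z = -60
  (32/95, 282/95) → z = -2852/95
  (0, 32) → z = -320
The feasible region has finitely many vertices and no improving ray; the maximum is -2852/95 at (32/95, 282/95).

bounded optimum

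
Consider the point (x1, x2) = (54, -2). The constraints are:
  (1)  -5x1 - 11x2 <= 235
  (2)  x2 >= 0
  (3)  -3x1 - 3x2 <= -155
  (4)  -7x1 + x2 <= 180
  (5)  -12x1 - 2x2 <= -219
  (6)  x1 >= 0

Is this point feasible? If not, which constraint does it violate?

not feasible — violates (2)

Constraint (2): x2 = -2, which is not ≥ 0. All other constraints are satisfied.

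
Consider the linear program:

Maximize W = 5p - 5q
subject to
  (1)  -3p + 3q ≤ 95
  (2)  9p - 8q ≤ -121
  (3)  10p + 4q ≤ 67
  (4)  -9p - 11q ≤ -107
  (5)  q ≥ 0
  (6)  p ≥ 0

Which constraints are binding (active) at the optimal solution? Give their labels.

Feasible corners and W = 5p - 5q:
  (13/29, 1813/116) → W = -8805/116
  (0, 121/8) → W = -605/8
  (0, 67/4) → W = -335/4

The maximum is at (0, 121/8). Substituting into each constraint, equality holds for (2) and (6); the remaining constraints have slack.

(2) and (6)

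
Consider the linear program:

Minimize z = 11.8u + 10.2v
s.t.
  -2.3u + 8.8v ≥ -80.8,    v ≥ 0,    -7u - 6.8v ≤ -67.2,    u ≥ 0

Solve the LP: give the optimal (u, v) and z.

u = 0, v = 168/17, minimum z = 504/5

Extreme points and z = 11.8u + 10.2v:
  (808/23, 0) → z = 47672/115
  (48/5, 0) → z = 2832/25
  (0, 168/17) → z = 504/5
The feasible region is unbounded (it extends along (0, 1), (88, 23)), but z strictly increases along every unbounded feasible direction, so there is no improving ray and the minimum is attained at a vertex.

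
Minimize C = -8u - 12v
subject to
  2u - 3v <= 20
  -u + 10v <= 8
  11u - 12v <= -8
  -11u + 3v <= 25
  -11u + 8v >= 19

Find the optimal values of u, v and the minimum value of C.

Corner points and C = -8u - 12v:
  (-226/107, 63/107) → C = 1052/107
  (-21/17, 23/34) → C = 30/17
  (-13/5, -6/5) → C = 176/5

u = -21/17, v = 23/34, minimum C = 30/17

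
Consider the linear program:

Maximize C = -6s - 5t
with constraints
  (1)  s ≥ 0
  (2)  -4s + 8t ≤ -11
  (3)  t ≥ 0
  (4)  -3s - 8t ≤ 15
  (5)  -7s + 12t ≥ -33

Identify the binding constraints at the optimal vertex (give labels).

Vertices and C = -6s - 5t:
  (11/4, 0) → C = -33/2
  (33/2, 55/8) → C = -1067/8
  (33/7, 0) → C = -198/7

The maximum is at (11/4, 0). Substituting into each constraint, equality holds for (2) and (3); the remaining constraints have slack.

(2) and (3)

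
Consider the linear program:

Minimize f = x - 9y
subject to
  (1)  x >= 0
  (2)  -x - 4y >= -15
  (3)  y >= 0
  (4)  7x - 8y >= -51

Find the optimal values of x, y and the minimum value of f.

x = 0, y = 15/4, minimum f = -135/4

Extreme points and f = x - 9y:
  (0, 15/4) → f = -135/4
  (0, 0) → f = 0
  (15, 0) → f = 15

At the optimal vertex, x = 0 and -x - 4y = -15.
Solving simultaneously gives x = 0, y = 15/4.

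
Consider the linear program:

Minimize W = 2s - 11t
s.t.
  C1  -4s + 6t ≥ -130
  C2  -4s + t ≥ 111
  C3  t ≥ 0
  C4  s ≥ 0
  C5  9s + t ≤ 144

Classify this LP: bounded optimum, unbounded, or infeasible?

Extreme points and W = 2s - 11t:
  (0, 111) → W = -1221
  (33/13, 1575/13) → W = -17259/13
  (0, 144) → W = -1584
The feasible region has finitely many vertices and no improving ray; the minimum is -1584 at (0, 144).

bounded optimum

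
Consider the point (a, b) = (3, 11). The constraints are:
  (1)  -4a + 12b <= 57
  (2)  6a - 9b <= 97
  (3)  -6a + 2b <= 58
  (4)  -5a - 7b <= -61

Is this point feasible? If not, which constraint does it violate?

not feasible — violates (1)

Constraint (1): -4a + 12b = 120, which is not ≤ 57. All other constraints are satisfied.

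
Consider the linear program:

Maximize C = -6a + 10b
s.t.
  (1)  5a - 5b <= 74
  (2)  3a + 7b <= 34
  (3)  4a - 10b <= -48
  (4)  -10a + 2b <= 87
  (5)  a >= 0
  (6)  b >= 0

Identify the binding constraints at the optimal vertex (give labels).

Vertices and C = -6a + 10b:
  (2/29, 140/29) → C = 1388/29
  (0, 34/7) → C = 340/7
  (0, 24/5) → C = 48

The maximum is at (0, 34/7). Substituting into each constraint, equality holds for (2) and (5); the remaining constraints have slack.

(2) and (5)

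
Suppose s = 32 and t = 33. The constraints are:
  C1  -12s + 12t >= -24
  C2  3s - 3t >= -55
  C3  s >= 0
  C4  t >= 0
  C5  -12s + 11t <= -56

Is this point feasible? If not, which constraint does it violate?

Constraint C5: -12s + 11t = -21, which is not ≤ -56. All other constraints are satisfied.

not feasible — violates C5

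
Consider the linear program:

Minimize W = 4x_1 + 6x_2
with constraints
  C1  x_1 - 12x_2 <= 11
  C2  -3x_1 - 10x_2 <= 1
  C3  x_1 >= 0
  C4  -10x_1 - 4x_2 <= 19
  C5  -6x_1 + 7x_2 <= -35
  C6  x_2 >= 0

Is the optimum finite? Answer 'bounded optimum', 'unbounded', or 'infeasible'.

Feasible corners and W = 4x_1 + 6x_2:
  (11, 0) → W = 44
  (35/6, 0) → W = 70/3
The feasible region has finitely many vertices and no improving ray; the minimum is 70/3 at (35/6, 0).

bounded optimum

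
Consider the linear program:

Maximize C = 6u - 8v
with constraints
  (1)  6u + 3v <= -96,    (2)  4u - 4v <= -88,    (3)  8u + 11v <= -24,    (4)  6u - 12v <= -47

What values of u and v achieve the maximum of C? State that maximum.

u = -217/6, v = -85/6, maximum C = -311/3

Feasible corners and C = 6u - 8v:
  (-18, 4) → C = -140
  (-164/7, 104/7) → C = -1816/7
  (-217/6, -85/6) → C = -311/3
The feasible region is unbounded (it extends along (-2, -1), (-11, 8)), but C strictly decreases along every unbounded feasible direction, so there is no improving ray and the maximum is attained at a vertex.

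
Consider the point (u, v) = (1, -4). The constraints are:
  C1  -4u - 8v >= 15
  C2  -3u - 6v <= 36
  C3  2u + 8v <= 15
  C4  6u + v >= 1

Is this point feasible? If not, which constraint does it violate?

C1: 28 ≥ 15 ✓
C2: 21 ≤ 36 ✓
C3: -30 ≤ 15 ✓
C4: 2 ≥ 1 ✓

feasible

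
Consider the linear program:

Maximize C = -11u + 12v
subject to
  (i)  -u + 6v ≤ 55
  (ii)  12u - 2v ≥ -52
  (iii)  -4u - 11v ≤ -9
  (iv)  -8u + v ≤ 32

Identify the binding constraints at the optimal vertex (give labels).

Feasible corners and C = -11u + 12v:
  (-101/35, 304/35) → C = 4759/35
  (-3, 8) → C = 129
  (-343/92, 50/23) → C = 6173/92
The feasible region is unbounded (it extends along (6, 1), (11, -4)), but C strictly decreases along every unbounded feasible direction, so there is no improving ray and the maximum is attained at a vertex.

The maximum is at (-101/35, 304/35). Substituting into each constraint, equality holds for (i) and (ii); the remaining constraints have slack.

(i) and (ii)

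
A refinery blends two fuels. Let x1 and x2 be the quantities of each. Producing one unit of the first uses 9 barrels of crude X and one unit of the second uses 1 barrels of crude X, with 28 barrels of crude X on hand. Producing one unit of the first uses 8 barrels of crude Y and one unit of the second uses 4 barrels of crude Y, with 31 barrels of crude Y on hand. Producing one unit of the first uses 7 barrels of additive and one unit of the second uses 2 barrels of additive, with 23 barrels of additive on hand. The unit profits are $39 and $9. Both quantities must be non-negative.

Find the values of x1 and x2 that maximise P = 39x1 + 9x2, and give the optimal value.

Extreme points and P = 39x1 + 9x2:
  (0, 0) → P = 0
  (0, 31/4) → P = 279/4
  (28/9, 0) → P = 364/3
  (3, 1) → P = 126
  (5/2, 11/4) → P = 489/4

The optimum lies where 9x1 + x2 = 28 and 7x1 + 2x2 = 23.
Solving simultaneously gives x1 = 3, x2 = 1.

x1 = 3, x2 = 1, maximum P = 126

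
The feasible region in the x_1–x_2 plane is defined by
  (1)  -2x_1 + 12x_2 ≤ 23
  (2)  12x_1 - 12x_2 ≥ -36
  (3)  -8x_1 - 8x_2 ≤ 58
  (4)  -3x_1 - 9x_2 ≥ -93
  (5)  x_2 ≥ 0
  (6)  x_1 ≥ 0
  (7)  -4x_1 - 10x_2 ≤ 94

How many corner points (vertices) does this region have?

4

Pairwise boundary intersections that survive every other constraint:
  (101/6, 85/18)
  (0, 23/12)
  (31, 0)
  (0, 0)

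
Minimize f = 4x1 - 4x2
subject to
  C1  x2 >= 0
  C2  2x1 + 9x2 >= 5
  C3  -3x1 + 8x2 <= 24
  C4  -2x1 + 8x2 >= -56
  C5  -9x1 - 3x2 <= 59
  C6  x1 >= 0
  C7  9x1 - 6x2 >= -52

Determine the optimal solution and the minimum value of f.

Corner points and f = 4x1 - 4x2:
  (5/2, 0) → f = 10
  (28, 0) → f = 112
  (0, 5/9) → f = -20/9
  (0, 3) → f = -12
The feasible region is unbounded (it extends along (8, 3), (4, 1)), but f strictly increases along every unbounded feasible direction, so there is no improving ray and the minimum is attained at a vertex.

x1 = 0, x2 = 3, minimum f = -12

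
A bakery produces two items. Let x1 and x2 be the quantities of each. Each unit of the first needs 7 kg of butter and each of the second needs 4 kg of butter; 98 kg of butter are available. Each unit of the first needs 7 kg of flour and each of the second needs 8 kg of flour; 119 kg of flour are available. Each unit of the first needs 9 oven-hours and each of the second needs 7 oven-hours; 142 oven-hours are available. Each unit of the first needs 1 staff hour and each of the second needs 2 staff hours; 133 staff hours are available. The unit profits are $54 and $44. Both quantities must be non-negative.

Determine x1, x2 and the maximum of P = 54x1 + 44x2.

Feasible corners and P = 54x1 + 44x2:
  (0, 0) → P = 0
  (0, 119/8) → P = 1309/2
  (14, 0) → P = 756
  (11, 21/4) → P = 825

At the optimal vertex, 7x1 + 4x2 = 98 and 7x1 + 8x2 = 119.
Solving simultaneously gives x1 = 11, x2 = 21/4.

x1 = 11, x2 = 21/4, maximum P = 825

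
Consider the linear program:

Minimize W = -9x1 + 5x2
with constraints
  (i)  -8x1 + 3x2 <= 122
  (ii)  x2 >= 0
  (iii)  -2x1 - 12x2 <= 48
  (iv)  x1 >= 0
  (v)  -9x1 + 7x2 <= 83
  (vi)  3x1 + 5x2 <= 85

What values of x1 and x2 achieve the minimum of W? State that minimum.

Corner points and W = -9x1 + 5x2:
  (0, 0) → W = 0
  (85/3, 0) → W = -255
  (0, 83/7) → W = 415/7
  (30/11, 169/11) → W = 575/11

x1 = 85/3, x2 = 0, minimum W = -255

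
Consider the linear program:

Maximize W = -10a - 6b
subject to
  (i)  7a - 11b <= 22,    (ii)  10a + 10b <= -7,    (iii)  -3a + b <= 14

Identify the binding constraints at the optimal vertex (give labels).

Extreme points and W = -10a - 6b:
  (143/180, -269/180) → W = 46/45
  (-88/13, -82/13) → W = 1372/13
  (-147/40, 119/40) → W = 189/10

The maximum is at (-88/13, -82/13). Substituting into each constraint, equality holds for (i) and (iii); the remaining constraints have slack.

(i) and (iii)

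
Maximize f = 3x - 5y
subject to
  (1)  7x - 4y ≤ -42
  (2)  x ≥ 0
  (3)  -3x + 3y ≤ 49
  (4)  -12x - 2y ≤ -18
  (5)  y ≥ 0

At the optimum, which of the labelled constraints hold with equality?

Extreme points and f = 3x - 5y:
  (0, 21/2) → f = -105/2
  (70/9, 217/9) → f = -875/9
  (0, 49/3) → f = -245/3

The maximum is at (0, 21/2). Substituting into each constraint, equality holds for (1) and (2); the remaining constraints have slack.

(1) and (2)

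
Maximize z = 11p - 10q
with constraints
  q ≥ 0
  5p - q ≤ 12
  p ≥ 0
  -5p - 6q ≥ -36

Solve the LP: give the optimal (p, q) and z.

p = 12/5, q = 0, maximum z = 132/5

Corner points and z = 11p - 10q:
  (12/5, 0) → z = 132/5
  (0, 0) → z = 0
  (108/35, 24/7) → z = -12/35
  (0, 6) → z = -60

The binding constraints are q = 0 and 5p - q = 12.
Solving simultaneously gives p = 12/5, q = 0.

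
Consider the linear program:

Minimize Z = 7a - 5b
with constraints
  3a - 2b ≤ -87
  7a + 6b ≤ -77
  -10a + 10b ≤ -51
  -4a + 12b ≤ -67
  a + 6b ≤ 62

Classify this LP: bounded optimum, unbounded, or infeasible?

unbounded

From the feasible point (-486/5, -1023/10), moving in the direction (-10, -10) keeps every constraint satisfied while Z decreases without bound.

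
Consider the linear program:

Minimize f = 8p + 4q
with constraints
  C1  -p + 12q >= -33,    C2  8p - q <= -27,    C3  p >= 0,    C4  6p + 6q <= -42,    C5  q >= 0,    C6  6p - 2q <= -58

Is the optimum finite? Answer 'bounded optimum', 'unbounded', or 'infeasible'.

infeasible

The boundaries 8p - q = -27 and 6p - 2q = -58 meet at (2/5, 151/5), but that point violates 6p + 6q ≤ -42. Every candidate vertex is excluded by some other constraint, so the feasible region is empty.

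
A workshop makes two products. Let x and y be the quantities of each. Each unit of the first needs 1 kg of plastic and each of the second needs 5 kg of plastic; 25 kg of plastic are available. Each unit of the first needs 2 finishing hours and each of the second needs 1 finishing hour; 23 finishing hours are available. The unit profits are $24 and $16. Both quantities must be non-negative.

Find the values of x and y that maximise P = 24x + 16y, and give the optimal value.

x = 10, y = 3, maximum P = 288

Feasible corners and P = 24x + 16y:
  (0, 0) → P = 0
  (0, 5) → P = 80
  (23/2, 0) → P = 276
  (10, 3) → P = 288

The binding constraints are x + 5y = 25 and 2x + y = 23.
Solving simultaneously gives x = 10, y = 3.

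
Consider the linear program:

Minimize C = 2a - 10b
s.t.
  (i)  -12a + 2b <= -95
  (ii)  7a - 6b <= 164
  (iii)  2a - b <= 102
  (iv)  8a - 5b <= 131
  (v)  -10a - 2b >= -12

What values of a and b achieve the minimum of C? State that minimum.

a = 107/22, b = -403/22, minimum C = 2122/11

Feasible corners and C = 2a - 10b:
  (213/44, -203/11) → C = 4273/22
  (107/22, -403/22) → C = 2122/11
  (161/33, -607/33) → C = 6392/33

The optimum lies where -12a + 2b = -95 and -10a - 2b = -12.
Solving simultaneously gives a = 107/22, b = -403/22.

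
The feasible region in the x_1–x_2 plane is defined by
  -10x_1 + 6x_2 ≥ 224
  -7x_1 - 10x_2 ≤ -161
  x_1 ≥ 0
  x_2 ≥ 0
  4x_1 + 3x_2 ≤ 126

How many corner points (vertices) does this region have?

3

Intersecting each pair of boundary lines and keeping only the points that satisfy every inequality leaves:
  (0, 112/3)
  (14/9, 1078/27)
  (0, 42)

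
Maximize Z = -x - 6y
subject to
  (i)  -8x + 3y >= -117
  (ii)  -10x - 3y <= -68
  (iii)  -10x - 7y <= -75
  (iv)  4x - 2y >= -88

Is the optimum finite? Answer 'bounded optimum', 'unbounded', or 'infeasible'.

Feasible corners and Z = -x - 6y:
  (522/43, -285/43) → Z = 1188/43
  (249/2, 293) → Z = -3765/2
  (251/40, 7/4) → Z = -671/40
  (-4, 36) → Z = -212
The feasible region has finitely many vertices and no improving ray; the maximum is 1188/43 at (522/43, -285/43).

bounded optimum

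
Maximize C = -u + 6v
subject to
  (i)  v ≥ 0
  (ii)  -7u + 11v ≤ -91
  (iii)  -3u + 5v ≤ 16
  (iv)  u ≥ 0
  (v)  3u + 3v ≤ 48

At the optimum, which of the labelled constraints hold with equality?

Corner points and C = -u + 6v:
  (13, 0) → C = -13
  (16, 0) → C = -16
  (89/6, 7/6) → C = -47/6

The maximum is at (89/6, 7/6). Substituting into each constraint, equality holds for (ii) and (v); the remaining constraints have slack.

(ii) and (v)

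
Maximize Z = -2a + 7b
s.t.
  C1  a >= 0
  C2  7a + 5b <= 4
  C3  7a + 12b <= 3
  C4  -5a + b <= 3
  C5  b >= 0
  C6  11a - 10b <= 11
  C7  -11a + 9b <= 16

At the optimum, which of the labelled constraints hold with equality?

Corner points and Z = -2a + 7b:
  (0, 1/4) → Z = 7/4
  (0, 0) → Z = 0
  (3/7, 0) → Z = -6/7

The maximum is at (0, 1/4). Substituting into each constraint, equality holds for C1 and C3; the remaining constraints have slack.

C1 and C3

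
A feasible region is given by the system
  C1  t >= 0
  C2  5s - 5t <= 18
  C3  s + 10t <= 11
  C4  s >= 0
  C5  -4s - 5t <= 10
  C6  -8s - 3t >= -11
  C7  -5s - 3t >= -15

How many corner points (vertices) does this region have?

Pairwise boundary intersections that survive every other constraint:
  (0, 0)
  (11/8, 0)
  (0, 11/10)
  (1, 1)

4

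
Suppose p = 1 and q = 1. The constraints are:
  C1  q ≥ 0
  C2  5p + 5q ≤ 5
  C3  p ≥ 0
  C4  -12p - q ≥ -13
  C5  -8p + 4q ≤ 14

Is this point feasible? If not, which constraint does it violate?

not feasible — violates C2

Constraint C2: 5p + 5q = 10, which is not ≤ 5. All other constraints are satisfied.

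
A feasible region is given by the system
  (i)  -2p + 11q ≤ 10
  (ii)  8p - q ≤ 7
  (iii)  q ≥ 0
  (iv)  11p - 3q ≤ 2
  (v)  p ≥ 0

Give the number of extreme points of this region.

4

Of the 10 pairwise boundary intersections, those satisfying every inequality are:
  (52/115, 114/115)
  (0, 10/11)
  (2/11, 0)
  (0, 0)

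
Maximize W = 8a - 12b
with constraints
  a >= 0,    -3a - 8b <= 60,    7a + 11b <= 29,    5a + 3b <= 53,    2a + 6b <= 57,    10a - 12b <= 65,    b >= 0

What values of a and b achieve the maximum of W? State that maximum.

The optimum lies where 7a + 11b = 29 and b = 0.
Solving simultaneously gives a = 29/7, b = 0.

a = 29/7, b = 0, maximum W = 232/7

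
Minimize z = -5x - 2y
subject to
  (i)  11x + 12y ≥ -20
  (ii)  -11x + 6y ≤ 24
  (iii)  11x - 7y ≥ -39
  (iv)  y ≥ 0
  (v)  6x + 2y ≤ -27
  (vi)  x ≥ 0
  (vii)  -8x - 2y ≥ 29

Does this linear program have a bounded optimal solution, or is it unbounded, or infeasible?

The boundaries x = 0 and -8x - 2y = 29 meet at (0, -29/2), but that point violates 11x + 12y ≥ -20. Every candidate vertex is excluded by some other constraint, so the feasible region is empty.

infeasible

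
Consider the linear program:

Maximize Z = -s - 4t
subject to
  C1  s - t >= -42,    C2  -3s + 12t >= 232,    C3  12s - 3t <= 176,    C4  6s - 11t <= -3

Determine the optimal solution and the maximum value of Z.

Corner points and Z = -s - 4t:
  (-272/9, 106/9) → Z = -152/9
  (302/9, 680/9) → Z = -3022/9
  (104/5, 368/15) → Z = -1784/15

s = -272/9, t = 106/9, maximum Z = -152/9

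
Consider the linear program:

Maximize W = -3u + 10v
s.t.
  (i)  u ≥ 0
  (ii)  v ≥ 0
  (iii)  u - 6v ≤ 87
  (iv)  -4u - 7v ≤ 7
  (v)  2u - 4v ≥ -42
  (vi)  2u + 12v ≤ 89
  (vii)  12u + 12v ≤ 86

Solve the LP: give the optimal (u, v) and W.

u = 0, v = 43/6, maximum W = 215/3

Corner points and W = -3u + 10v:
  (0, 0) → W = 0
  (0, 43/6) → W = 215/3
  (43/6, 0) → W = -43/2

The optimum lies where u = 0 and 12u + 12v = 86.
Solving simultaneously gives u = 0, v = 43/6.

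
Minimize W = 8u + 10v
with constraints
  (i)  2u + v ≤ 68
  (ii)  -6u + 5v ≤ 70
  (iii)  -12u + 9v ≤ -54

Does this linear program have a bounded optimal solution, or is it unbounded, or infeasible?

From the feasible point (111/5, 118/5), moving in the direction (-9, -12) keeps every constraint satisfied while W decreases without bound.

unbounded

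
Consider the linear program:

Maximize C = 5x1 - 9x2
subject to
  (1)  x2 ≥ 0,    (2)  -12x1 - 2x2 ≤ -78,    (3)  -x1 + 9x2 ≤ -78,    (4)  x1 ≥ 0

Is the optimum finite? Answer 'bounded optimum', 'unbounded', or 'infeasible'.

unbounded

From the feasible point (78, 0), moving in the direction (1, 0) keeps every constraint satisfied while C increases without bound.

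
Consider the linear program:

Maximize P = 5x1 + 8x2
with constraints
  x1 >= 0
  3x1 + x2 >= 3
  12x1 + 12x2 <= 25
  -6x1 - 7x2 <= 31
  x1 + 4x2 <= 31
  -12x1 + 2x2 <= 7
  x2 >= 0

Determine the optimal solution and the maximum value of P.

Extreme points and P = 5x1 + 8x2:
  (11/24, 13/8) → P = 367/24
  (1, 0) → P = 5
  (25/12, 0) → P = 125/12

x1 = 11/24, x2 = 13/8, maximum P = 367/24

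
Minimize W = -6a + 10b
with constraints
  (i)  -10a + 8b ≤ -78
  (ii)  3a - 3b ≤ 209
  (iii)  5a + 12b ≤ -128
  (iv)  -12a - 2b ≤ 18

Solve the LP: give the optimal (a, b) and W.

Extreme points and W = -6a + 10b:
  (708/17, -1429/51) → W = -27034/51
  (26/3, -61) → W = -662
  (20/67, -723/67) → W = -7350/67

a = 26/3, b = -61, minimum W = -662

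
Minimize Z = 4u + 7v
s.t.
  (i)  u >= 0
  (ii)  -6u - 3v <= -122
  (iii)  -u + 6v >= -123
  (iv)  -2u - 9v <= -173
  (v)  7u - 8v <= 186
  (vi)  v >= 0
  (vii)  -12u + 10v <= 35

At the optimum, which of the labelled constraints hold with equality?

(ii) and (iv)

Feasible corners and Z = 4u + 7v:
  (193/16, 397/24) → Z = 3937/24
  (1115/96, 279/16) → Z = 8089/48
  (3058/79, 839/79) → Z = 18105/79
The feasible region is unbounded (it extends along (8, 7), (5, 6)), but Z strictly increases along every unbounded feasible direction, so there is no improving ray and the minimum is attained at a vertex.

The minimum is at (193/16, 397/24). Substituting into each constraint, equality holds for (ii) and (iv); the remaining constraints have slack.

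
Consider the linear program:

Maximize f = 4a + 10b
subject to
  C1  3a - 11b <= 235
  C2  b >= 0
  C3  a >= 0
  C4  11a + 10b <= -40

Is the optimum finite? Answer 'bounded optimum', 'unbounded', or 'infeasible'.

infeasible

The boundaries 3a - 11b = 235 and b = 0 meet at (235/3, 0), but that point violates 11a + 10b ≤ -40. Every candidate vertex is excluded by some other constraint, so the feasible region is empty.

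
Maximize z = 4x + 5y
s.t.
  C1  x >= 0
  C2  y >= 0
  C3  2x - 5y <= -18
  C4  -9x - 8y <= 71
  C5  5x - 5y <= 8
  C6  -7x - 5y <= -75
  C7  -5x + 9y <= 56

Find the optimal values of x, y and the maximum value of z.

x = 88/5, y = 16, maximum z = 752/5

Vertices and z = 4x + 5y:
  (26/3, 106/15) → z = 70
  (19/3, 92/15) → z = 56
  (88/5, 16) → z = 752/5
  (395/88, 767/88) → z = 5415/88

The optimum lies where 5x - 5y = 8 and -5x + 9y = 56.
Solving simultaneously gives x = 88/5, y = 16.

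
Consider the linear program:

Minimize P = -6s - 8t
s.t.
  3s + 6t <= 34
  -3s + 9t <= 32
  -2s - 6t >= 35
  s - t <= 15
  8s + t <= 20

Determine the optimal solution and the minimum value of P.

The feasible region is unbounded (it extends along (-1, -1), (-3, -1)), but P strictly increases along every unbounded feasible direction, so there is no improving ray and the minimum is attained at a vertex.

The binding constraints are -2s - 6t = 35 and 8s + t = 20.
Solving simultaneously gives s = 155/46, t = -160/23.

s = 155/46, t = -160/23, minimum P = 815/23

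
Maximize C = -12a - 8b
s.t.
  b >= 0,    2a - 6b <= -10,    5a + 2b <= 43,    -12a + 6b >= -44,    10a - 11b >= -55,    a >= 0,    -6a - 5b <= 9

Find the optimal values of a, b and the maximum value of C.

The optimum lies where 2a - 6b = -10 and a = 0.
Solving simultaneously gives a = 0, b = 5/3.

a = 0, b = 5/3, maximum C = -40/3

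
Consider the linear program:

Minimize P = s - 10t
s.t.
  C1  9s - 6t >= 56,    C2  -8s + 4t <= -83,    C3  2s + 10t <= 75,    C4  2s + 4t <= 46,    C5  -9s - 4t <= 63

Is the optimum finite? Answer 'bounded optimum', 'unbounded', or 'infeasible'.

bounded optimum

Vertices and P = s - 10t:
  (565/44, 217/44) → P = -1605/44
  (20/17, -1251/68) → P = 6295/34
  (40/3, 29/6) → P = -35
The feasible region has finitely many vertices and no improving ray; the minimum is -1605/44 at (565/44, 217/44).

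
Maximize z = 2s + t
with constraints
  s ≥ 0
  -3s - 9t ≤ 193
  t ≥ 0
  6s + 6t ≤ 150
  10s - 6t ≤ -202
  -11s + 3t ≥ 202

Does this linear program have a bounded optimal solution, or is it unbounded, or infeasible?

infeasible

The boundaries s = 0 and -11s + 3t = 202 meet at (0, 202/3), but that point violates 6s + 6t ≤ 150. Every candidate vertex is excluded by some other constraint, so the feasible region is empty.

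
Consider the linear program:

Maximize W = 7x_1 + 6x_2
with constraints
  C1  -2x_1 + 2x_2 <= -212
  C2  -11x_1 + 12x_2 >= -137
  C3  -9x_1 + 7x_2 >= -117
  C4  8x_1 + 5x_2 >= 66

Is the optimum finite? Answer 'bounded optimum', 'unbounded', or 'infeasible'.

The boundaries -2x_1 + 2x_2 = -212 and -11x_1 + 12x_2 = -137 meet at (1135, 1029), but that point violates -9x_1 + 7x_2 ≥ -117. Every candidate vertex is excluded by some other constraint, so the feasible region is empty.

infeasible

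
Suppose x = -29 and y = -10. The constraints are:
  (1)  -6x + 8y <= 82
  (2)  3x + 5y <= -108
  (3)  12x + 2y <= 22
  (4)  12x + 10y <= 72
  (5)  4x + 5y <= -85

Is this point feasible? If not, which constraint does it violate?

Constraint (1): -6x + 8y = 94, which is not ≤ 82. All other constraints are satisfied.

not feasible — violates (1)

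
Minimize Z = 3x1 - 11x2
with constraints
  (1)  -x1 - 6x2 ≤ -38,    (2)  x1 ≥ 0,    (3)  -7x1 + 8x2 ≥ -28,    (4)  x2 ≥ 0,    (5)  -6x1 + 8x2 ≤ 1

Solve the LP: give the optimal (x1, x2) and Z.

x1 = 29, x2 = 175/8, minimum Z = -1229/8

Extreme points and Z = 3x1 - 11x2:
  (236/25, 119/25) → Z = -601/25
  (149/22, 229/44) → Z = -1625/44
  (29, 175/8) → Z = -1229/8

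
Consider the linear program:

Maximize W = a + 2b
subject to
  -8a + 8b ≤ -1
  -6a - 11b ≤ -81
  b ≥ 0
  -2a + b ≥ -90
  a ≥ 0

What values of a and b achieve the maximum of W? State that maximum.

Extreme points and W = a + 2b:
  (659/136, 321/68) → W = 1943/136
  (719/8, 359/4) → W = 2155/8
  (27/2, 0) → W = 27/2
  (45, 0) → W = 45

a = 719/8, b = 359/4, maximum W = 2155/8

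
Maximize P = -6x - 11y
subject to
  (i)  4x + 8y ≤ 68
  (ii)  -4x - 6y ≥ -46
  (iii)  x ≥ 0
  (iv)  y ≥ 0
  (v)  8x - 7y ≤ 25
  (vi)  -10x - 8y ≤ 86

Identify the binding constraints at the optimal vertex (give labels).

Vertices and P = -6x - 11y:
  (0, 23/3) → P = -253/3
  (118/19, 67/19) → P = -1445/19
  (0, 0) → P = 0
  (25/8, 0) → P = -75/4

The maximum is at (0, 0). Substituting into each constraint, equality holds for (iii) and (iv); the remaining constraints have slack.

(iii) and (iv)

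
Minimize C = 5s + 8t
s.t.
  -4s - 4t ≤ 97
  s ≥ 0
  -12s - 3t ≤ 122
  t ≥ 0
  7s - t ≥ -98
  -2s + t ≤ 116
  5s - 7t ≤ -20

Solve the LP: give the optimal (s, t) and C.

s = 0, t = 20/7, minimum C = 160/7

Feasible corners and C = 5s + 8t:
  (0, 98) → C = 784
  (0, 20/7) → C = 160/7
  (18/5, 616/5) → C = 5018/5
The feasible region is unbounded (it extends along (1, 2), (7, 5)), but C strictly increases along every unbounded feasible direction, so there is no improving ray and the minimum is attained at a vertex.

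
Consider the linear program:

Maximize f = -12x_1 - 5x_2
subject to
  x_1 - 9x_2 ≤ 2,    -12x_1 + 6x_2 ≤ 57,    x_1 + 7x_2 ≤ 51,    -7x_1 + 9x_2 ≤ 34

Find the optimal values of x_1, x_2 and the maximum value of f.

Extreme points and f = -12x_1 - 5x_2:
  (-175/34, -27/34) → f = 2235/34
  (473/16, 49/16) → f = -5921/16
  (-103/22, 3/22) → f = 111/2
  (221/58, 391/58) → f = -4607/58

At the optimal vertex, x_1 - 9x_2 = 2 and -12x_1 + 6x_2 = 57.
Solving simultaneously gives x_1 = -175/34, x_2 = -27/34.

x_1 = -175/34, x_2 = -27/34, maximum f = 2235/34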